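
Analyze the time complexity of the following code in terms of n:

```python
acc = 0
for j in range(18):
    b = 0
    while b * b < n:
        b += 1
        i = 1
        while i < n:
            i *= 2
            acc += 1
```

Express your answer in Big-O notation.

Each loop level contributes: 1 × √n × log n. Multiplying the contributions gives O(√n log n).

Answer: O(√n log n)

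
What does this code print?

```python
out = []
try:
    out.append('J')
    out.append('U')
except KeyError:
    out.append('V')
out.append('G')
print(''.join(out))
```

Execution trace: 'J' (try body) → 'U' (try body, no exception) → 'G' (after the try/except). Output: JUG

Answer: JUG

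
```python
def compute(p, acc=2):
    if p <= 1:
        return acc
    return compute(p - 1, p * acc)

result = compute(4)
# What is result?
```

Accumulator trace (n, acc): (4, 2) -> (3, 8) -> (2, 24) -> (1, 48) -> return 48

Answer: 48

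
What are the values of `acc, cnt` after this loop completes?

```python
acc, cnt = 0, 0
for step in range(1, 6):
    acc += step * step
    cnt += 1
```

Sum of squares and count
`acc, cnt` takes the values: (0, 0) → (1, 0) → (1, 1) → (5, 1) → (5, 2) → (14, 2) → (14, 3) → (30, 3) → (30, 4) → (55, 4) → (55, 5)

Answer: 55, 5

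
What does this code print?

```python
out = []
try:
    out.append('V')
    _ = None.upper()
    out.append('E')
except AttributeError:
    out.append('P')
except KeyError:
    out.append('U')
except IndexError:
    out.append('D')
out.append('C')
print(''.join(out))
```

Execution trace: 'V' (try body) → 'P' (except AttributeError) → 'C' (after the try/except). Output: VPC

Answer: VPC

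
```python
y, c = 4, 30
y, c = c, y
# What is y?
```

Trace:
`y, c = 4, 30` → y = 4; c = 30
`y, c = c, y` → y = 30; c = 4
So y = 30

Answer: 30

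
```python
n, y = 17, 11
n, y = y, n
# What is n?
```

Trace:
`n, y = 17, 11` → n = 17; y = 11
`n, y = y, n` → n = 11; y = 17
So n = 11

Answer: 11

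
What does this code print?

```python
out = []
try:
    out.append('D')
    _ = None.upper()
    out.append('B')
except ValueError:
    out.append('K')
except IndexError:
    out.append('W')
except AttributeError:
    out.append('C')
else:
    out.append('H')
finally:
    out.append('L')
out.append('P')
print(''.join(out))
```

Execution trace: 'D' (try body) → 'C' (except AttributeError) → 'L' (finally) → 'P' (after the try/except). Output: DCLP

Answer: DCLP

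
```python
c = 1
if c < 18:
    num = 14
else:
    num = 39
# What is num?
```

Trace:
`c = 1` → c = 1
`if c < 18: ...` → c < 18 is True → num = 14
So num = 14

Answer: 14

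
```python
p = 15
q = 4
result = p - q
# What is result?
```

Trace:
`p = 15` → p = 15
`q = 4` → q = 4
`result = p - q` → result = 11
So result = 11

Answer: 11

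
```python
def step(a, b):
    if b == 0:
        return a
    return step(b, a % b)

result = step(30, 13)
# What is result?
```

step(30, 13) -> step(13, 4) -> step(4, 1) -> step(1, 0) -> 1

Answer: 1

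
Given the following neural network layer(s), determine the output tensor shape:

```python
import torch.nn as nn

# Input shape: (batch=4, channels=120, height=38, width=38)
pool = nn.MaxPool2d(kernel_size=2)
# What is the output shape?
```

Input: (4, 120, 38, 38) -> Output: (4, 120, 19, 19)

Answer: (4, 120, 19, 19)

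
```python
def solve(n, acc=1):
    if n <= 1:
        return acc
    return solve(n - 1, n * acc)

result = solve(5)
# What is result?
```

Accumulator trace (n, acc): (5, 1) -> (4, 5) -> (3, 20) -> (2, 60) -> (1, 120) -> return 120

Answer: 120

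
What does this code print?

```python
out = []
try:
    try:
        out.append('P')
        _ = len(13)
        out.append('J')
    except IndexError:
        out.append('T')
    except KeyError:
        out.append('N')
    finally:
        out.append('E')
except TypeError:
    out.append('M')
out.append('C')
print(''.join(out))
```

Execution trace: 'P' (try body) → 'E' (finally) → 'M' (outer except TypeError) → 'C' (after the try/except). Output: PEMC

Answer: PEMC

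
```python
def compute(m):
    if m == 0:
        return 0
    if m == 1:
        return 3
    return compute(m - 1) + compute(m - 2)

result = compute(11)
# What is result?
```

Build up from base cases: compute(0)=0, compute(1)=3, compute(2)=3, compute(3)=6, compute(4)=9, compute(5)=15, compute(6)=24, ..., compute(11)=267

Answer: 267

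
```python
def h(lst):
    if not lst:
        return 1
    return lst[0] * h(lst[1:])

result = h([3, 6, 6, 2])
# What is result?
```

Product over [3, 6, 6, 2] = 3 * 6 * 6 * 2 = 216

Answer: 216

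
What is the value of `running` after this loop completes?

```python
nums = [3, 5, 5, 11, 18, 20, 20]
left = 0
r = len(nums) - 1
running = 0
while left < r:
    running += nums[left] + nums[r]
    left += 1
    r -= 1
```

Sum of pairs from ends
`running` takes the values: 0 → 23 → 48 → 71

Answer: 71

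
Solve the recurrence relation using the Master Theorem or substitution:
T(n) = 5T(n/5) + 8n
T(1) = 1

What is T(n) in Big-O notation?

By Master Theorem: a=5, b=5, f(n)=8n. Since log_5(5) = 1 and f(n) = Θ(n^1), Case 2 applies. T(n) = O(n log n).

Answer: O(n log n)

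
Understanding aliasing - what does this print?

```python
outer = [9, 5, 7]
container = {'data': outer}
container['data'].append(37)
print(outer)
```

Key concept: dict holds reference to list.
Step by step:
`outer = [9, 5, 7]` → outer = [9, 5, 7]
`container = {'data': outer}` → container = {'data': [9, 5, 7]}
`container['data'].append(37)` → outer = [9, 5, 7, 37]; container = {'data': [9, 5, 7, 37]}
`print(outer)` → prints [9, 5, 7, 37]

Answer: [9, 5, 7, 37]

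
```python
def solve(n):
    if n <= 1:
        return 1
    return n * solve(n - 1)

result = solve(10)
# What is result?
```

solve(10) = 10 * 9 * 8 * 7 * 6 * 5 * 4 * 3 * 2 * 1 = 3628800

Answer: 3628800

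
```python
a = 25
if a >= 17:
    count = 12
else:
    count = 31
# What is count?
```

Trace:
`a = 25` → a = 25
`if a >= 17: ...` → a >= 17 is True → count = 12
So count = 12

Answer: 12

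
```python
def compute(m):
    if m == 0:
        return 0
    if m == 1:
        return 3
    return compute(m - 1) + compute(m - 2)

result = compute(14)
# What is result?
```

Build up from base cases: compute(0)=0, compute(1)=3, compute(2)=3, compute(3)=6, compute(4)=9, compute(5)=15, compute(6)=24, ..., compute(14)=1131

Answer: 1131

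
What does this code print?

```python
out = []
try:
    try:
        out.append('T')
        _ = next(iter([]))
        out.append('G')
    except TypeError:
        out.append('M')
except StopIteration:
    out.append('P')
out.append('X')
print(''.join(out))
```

Execution trace: 'T' (inner try body) → 'P' (outer except StopIteration) → 'X' (after the try/except). Output: TPX

Answer: TPX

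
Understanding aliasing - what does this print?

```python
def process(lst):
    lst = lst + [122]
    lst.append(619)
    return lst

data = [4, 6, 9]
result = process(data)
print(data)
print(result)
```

Key concept: rebinding parameter vs mutation.
Step by step:
`data = [4, 6, 9]` → data = [4, 6, 9]
`result = process(data)` → result = [4, 6, 9, 122, 619]
`print(data)` → prints [4, 6, 9]
`print(result)` → prints [4, 6, 9, 122, 619]

Answer:
[4, 6, 9]
[4, 6, 9, 122, 619]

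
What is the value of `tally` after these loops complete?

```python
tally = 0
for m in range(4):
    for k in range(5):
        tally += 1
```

4 * 5 = 20
`tally` takes the values: 0 → 1 → 2 → 3 → 4 → 5 → 6 → 7 → 8 → 9 → 10 → 11 → 12 → 13 → 14 → 15 → 16 → 17 → 18 → 19 → 20

Answer: 20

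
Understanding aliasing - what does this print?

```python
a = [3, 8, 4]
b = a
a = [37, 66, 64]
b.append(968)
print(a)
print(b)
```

Key concept: rebinding vs mutation: a is rebound to a new list, b still points at the original.
Step by step:
`a = [3, 8, 4]` → a = [3, 8, 4]
`b = a` → b = [3, 8, 4] (same object as a)
`a = [37, 66, 64]` → a = [37, 66, 64]
`b.append(968)` → b = [3, 8, 4, 968]
`print(a)` → prints [37, 66, 64]
`print(b)` → prints [3, 8, 4, 968]

Answer:
[37, 66, 64]
[3, 8, 4, 968]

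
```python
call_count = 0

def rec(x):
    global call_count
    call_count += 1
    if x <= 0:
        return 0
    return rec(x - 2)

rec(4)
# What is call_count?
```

Linear recursion stepping by 2: 3 calls from x=4 down to ≤0.

Answer: 3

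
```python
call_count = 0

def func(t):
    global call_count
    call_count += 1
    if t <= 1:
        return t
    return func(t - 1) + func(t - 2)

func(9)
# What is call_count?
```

Calls(t) = 1 + Calls(t-1) + Calls(t-2); Calls(0)=Calls(1)=1. For t=9 this gives 109.

Answer: 109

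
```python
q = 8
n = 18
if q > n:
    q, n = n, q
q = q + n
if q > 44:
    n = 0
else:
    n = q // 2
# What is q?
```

Trace:
`q = 8` → q = 8
`n = 18` → n = 18
`if q > n: ...` → q > n is False → no variable changes
`q = q + n` → q = 26
`if q > 44: ...` → q > 44 is False, take else branch → n = 13
So q = 26

Answer: 26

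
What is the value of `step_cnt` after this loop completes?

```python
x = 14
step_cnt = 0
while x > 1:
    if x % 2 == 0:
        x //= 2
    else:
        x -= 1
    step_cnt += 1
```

Steps to reduce 14 to 1
`step_cnt` takes the values: 0 → 1 → 2 → 3 → 4 → 5

Answer: 5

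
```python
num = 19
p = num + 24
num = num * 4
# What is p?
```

Trace:
`num = 19` → num = 19
`p = num + 24` → p = 43
`num = num * 4` → num = 76
So p = 43

Answer: 43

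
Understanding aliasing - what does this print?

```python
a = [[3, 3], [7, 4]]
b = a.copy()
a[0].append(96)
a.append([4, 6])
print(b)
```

Key concept: shallow copy with nested lists.
Step by step:
`a = [[3, 3], [7, 4]]` → a = [[3, 3], [7, 4]]
`b = a.copy()` → b = [[3, 3], [7, 4]]
`a[0].append(96)` → a = [[3, 3, 96], [7, 4]]; b = [[3, 3, 96], [7, 4]]
`a.append([4, 6])` → a = [[3, 3, 96], [7, 4], [4, 6]]
`print(b)` → prints [[3, 3, 96], [7, 4]]

Answer: [[3, 3, 96], [7, 4]]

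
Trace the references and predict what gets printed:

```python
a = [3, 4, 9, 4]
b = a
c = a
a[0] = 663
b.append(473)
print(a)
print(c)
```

Key concept: multiple aliases.
Step by step:
`a = [3, 4, 9, 4]` → a = [3, 4, 9, 4]
`b = a` → b = [3, 4, 9, 4] (same object as a)
`c = a` → c = [3, 4, 9, 4] (same object as a, b)
`a[0] = 663` → a = [663, 4, 9, 4] (same object as b, c); b = [663, 4, 9, 4] (same object as a, c); c = [663, 4, 9, 4] (same object as a, b)
`b.append(473)` → a = [663, 4, 9, 4, 473] (same object as b, c); b = [663, 4, 9, 4, 473] (same object as a, c); c = [663, 4, 9, 4, 473] (same object as a, b)
`print(a)` → prints [663, 4, 9, 4, 473]
`print(c)` → prints [663, 4, 9, 4, 473]

Answer:
[663, 4, 9, 4, 473]
[663, 4, 9, 4, 473]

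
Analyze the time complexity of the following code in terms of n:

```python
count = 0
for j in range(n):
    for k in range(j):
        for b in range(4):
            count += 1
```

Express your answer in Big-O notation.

Each loop level contributes: n × n × 1. Multiplying the contributions gives O(n^2).

Answer: O(n^2)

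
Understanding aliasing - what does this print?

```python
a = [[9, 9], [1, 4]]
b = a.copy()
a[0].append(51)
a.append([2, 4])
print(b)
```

Key concept: shallow copy with nested lists.
Step by step:
`a = [[9, 9], [1, 4]]` → a = [[9, 9], [1, 4]]
`b = a.copy()` → b = [[9, 9], [1, 4]]
`a[0].append(51)` → a = [[9, 9, 51], [1, 4]]; b = [[9, 9, 51], [1, 4]]
`a.append([2, 4])` → a = [[9, 9, 51], [1, 4], [2, 4]]
`print(b)` → prints [[9, 9, 51], [1, 4]]

Answer: [[9, 9, 51], [1, 4]]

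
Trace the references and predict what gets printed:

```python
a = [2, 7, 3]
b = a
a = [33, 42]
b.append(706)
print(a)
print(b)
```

Key concept: rebinding vs mutation: a is rebound to a new list, b still points at the original.
Step by step:
`a = [2, 7, 3]` → a = [2, 7, 3]
`b = a` → b = [2, 7, 3] (same object as a)
`a = [33, 42]` → a = [33, 42]
`b.append(706)` → b = [2, 7, 3, 706]
`print(a)` → prints [33, 42]
`print(b)` → prints [2, 7, 3, 706]

Answer:
[33, 42]
[2, 7, 3, 706]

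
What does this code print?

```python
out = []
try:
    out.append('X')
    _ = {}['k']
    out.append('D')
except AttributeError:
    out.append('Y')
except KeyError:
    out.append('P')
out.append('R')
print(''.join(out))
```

Execution trace: 'X' (try body) → 'P' (except KeyError) → 'R' (after the try/except). Output: XPR

Answer: XPR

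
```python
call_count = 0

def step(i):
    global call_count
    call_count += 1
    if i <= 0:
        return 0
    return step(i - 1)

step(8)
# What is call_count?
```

Linear recursion stepping by 1: 9 calls from i=8 down to ≤0.

Answer: 9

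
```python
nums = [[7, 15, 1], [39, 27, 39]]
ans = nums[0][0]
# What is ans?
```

Trace:
`nums = [[7, 15, 1], [39, 27, 39]]` → nums = [[7, 15, 1], [39, 27, 39]]
`ans = nums[0][0]` → ans = 7
So ans = 7

Answer: 7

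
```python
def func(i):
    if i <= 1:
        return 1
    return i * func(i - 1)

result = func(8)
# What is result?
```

func(8) = 8 * 7 * 6 * 5 * 4 * 3 * 2 * 1 = 40320

Answer: 40320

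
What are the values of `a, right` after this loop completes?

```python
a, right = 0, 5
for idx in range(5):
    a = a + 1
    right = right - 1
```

a goes 0→5, right goes 5→0
`a, right` takes the values: (0, 5) → (1, 5) → (1, 4) → (2, 4) → (2, 3) → (3, 3) → (3, 2) → (4, 2) → (4, 1) → (5, 1) → (5, 0)

Answer: 5, 0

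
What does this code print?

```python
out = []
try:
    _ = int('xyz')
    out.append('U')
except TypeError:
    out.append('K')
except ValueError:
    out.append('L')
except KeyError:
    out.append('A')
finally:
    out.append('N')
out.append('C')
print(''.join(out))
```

Execution trace: 'L' (except ValueError) → 'N' (finally) → 'C' (after the try/except). Output: LNC

Answer: LNC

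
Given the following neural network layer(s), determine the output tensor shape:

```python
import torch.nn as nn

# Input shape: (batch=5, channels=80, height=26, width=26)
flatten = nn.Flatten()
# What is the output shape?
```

Input: (5, 80, 26, 26) -> Output: (5, 54080)

Answer: (5, 54080)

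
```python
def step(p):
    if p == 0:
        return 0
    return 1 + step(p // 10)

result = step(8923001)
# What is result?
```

Count of digits of 8923001: 7

Answer: 7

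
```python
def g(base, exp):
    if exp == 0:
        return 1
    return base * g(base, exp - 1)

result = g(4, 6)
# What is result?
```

g(4, 6) = 4 * 4 * 4 * 4 * 4 * 4 = 4096

Answer: 4096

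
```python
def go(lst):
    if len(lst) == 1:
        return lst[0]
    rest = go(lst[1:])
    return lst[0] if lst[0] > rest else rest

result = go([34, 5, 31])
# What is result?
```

Recursive max over [34, 5, 31] = 34

Answer: 34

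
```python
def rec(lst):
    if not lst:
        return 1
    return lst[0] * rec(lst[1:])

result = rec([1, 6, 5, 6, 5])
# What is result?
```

Product over [1, 6, 5, 6, 5] = 1 * 6 * 5 * 6 * 5 = 900

Answer: 900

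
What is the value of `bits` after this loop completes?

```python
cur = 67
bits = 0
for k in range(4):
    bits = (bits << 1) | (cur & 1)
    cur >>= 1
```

Reverse lowest 4 bits of 67
`bits` takes the values: 0 → 1 → 3 → 6 → 12

Answer: 12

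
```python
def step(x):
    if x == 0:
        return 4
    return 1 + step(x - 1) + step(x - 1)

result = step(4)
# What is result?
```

step(x) = 1 + 2·step(x-1), step(0)=4. Closed form: (4+1)·2^4 - 1 = 79.

Answer: 79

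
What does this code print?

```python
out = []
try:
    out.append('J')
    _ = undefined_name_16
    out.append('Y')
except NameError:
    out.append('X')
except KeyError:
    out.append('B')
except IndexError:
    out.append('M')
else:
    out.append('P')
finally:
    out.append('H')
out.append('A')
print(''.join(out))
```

Execution trace: 'J' (try body) → 'X' (except NameError) → 'H' (finally) → 'A' (after the try/except). Output: JXHA

Answer: JXHA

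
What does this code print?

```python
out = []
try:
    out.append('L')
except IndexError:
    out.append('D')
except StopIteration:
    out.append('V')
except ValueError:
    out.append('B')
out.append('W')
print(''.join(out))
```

Execution trace: 'L' (try body, no exception) → 'W' (after the try/except). Output: LW

Answer: LW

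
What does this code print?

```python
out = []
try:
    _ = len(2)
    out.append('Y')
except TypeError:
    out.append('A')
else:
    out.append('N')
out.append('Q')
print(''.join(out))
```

Execution trace: 'A' (except TypeError) → 'Q' (after the try/except). Output: AQ

Answer: AQ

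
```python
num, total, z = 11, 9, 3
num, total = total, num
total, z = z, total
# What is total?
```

Trace:
`num, total, z = 11, 9, 3` → num = 11; total = 9; z = 3
`num, total = total, num` → num = 9; total = 11
`total, z = z, total` → total = 3; z = 11
So total = 3

Answer: 3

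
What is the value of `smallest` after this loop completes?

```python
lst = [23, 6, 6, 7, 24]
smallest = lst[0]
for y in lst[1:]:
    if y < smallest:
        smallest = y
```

Minimum of [23, 6, 6, 7, 24]
`smallest` takes the values: 23 → 6

Answer: 6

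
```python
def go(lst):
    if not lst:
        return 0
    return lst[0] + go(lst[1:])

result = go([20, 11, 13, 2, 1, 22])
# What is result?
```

20 + 11 + 13 + 2 + 1 + 22 + 0 = 69

Answer: 69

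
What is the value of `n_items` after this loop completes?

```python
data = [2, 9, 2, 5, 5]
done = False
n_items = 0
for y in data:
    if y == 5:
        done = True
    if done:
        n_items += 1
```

Count elements after first 5 in [2, 9, 2, 5, 5]
`n_items` takes the values: 0 → 1 → 2

Answer: 2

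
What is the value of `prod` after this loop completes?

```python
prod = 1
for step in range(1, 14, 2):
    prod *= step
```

Product of 1, 3, 5, ... up to 13
`prod` takes the values: 1 → 3 → 15 → 105 → 945 → 10395 → 135135

Answer: 135135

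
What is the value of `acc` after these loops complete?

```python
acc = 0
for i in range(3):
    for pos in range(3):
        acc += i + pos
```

Sum of all i+pos for i,pos in 3x3
`acc` takes the values: 0 → 1 → 3 → 4 → 6 → 9 → 11 → 14 → 18

Answer: 18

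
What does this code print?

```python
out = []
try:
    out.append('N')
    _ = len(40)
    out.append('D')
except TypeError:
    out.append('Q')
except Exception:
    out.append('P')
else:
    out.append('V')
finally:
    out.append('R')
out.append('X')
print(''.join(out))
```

Execution trace: 'N' (try body) → 'Q' (except TypeError) → 'R' (finally) → 'X' (after the try/except). Output: NQRX

Answer: NQRX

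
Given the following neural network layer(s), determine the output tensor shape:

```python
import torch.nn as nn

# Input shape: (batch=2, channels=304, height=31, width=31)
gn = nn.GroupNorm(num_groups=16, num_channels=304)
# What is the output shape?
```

Input: (2, 304, 31, 31) -> Output: (2, 304, 31, 31)

Answer: (2, 304, 31, 31)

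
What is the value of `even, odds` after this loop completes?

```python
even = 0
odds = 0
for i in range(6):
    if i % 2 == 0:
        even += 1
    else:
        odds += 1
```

Count evens and odds in range(6)
`even, odds` takes the values: (0, 0) → (1, 0) → (1, 1) → (2, 1) → (2, 2) → (3, 2) → (3, 3)

Answer: 3, 3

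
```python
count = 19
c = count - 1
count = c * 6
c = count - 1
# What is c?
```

Trace:
`count = 19` → count = 19
`c = count - 1` → c = 18
`count = c * 6` → count = 108
`c = count - 1` → c = 107
So c = 107

Answer: 107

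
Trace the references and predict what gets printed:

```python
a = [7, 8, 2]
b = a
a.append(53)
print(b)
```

Key concept: basic list aliasing.
Step by step:
`a = [7, 8, 2]` → a = [7, 8, 2]
`b = a` → b = [7, 8, 2] (same object as a)
`a.append(53)` → a = [7, 8, 2, 53] (same object as b); b = [7, 8, 2, 53] (same object as a)
`print(b)` → prints [7, 8, 2, 53]

Answer: [7, 8, 2, 53]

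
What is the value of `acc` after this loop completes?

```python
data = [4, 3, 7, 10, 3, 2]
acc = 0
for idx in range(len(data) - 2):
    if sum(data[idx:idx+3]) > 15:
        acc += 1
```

Count windows with sum > 15
`acc` takes the values: 0 → 1 → 2

Answer: 2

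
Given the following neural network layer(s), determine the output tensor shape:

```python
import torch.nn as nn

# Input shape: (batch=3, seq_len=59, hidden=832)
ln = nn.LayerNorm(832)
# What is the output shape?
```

Input: (3, 59, 832) -> Output: (3, 59, 832)

Answer: (3, 59, 832)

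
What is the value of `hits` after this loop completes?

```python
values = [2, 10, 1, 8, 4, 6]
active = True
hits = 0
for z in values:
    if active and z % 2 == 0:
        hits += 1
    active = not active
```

Count even values at even positions
`hits` takes the values: 0 → 1 → 2

Answer: 2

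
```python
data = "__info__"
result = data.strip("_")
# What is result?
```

Trace:
`data = "__info__"` → data = '__info__'
`result = data.strip("_")` → result = 'info'
So result = 'info'

Answer: 'info'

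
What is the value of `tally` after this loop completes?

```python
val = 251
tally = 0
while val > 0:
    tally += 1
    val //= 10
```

Count digits by repeated division by 10
`tally` takes the values: 0 → 1 → 2 → 3

Answer: 3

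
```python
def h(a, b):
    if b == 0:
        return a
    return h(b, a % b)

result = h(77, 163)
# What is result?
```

h(77, 163) -> h(163, 77) -> h(77, 9) -> h(9, 5) -> h(5, 4) -> h(4, 1) -> h(1, 0) -> 1

Answer: 1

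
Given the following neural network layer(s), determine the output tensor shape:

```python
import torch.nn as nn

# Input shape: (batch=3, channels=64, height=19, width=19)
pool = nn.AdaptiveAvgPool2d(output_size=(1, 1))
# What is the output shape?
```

Input: (3, 64, 19, 19) -> Output: (3, 64, 1, 1)

Answer: (3, 64, 1, 1)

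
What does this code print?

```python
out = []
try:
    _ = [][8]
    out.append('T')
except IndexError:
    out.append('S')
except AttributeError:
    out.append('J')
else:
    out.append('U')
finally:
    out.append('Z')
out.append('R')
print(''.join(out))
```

Execution trace: 'S' (except IndexError) → 'Z' (finally) → 'R' (after the try/except). Output: SZR

Answer: SZR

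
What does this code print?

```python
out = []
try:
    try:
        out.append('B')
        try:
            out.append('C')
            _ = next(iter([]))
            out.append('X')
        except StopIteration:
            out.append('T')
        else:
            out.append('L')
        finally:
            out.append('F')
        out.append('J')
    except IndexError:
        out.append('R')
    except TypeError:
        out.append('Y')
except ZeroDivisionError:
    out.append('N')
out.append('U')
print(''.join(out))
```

Execution trace: 'B' (try body) → 'C' (inner try body) → 'T' (inner except StopIteration) → 'F' (inner finally) → 'J' (try body, no exception) → 'U' (after the try/except). Output: BCTFJU

Answer: BCTFJU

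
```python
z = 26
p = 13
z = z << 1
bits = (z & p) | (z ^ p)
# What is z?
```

Trace:
`z = 26` → z = 26
`p = 13` → p = 13
`z = z << 1` → z = 52
`bits = (z & p) | (z ^ p)` → bits = 61
So z = 52

Answer: 52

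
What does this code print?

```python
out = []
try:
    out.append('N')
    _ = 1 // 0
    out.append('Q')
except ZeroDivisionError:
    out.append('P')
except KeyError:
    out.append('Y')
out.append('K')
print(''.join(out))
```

Execution trace: 'N' (try body) → 'P' (except ZeroDivisionError) → 'K' (after the try/except). Output: NPK

Answer: NPK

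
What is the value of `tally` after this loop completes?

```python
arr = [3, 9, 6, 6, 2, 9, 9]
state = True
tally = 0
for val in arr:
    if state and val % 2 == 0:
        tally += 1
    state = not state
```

Count even values at even positions
`tally` takes the values: 0 → 1 → 2

Answer: 2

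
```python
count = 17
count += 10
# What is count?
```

Trace:
`count = 17` → count = 17
`count += 10` → count = 27
So count = 27

Answer: 27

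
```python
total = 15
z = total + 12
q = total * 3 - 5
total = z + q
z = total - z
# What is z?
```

Trace:
`total = 15` → total = 15
`z = total + 12` → z = 27
`q = total * 3 - 5` → q = 40
`total = z + q` → total = 67
`z = total - z` → z = 40
So z = 40

Answer: 40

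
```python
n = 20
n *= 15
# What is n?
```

Trace:
`n = 20` → n = 20
`n *= 15` → n = 300
So n = 300

Answer: 300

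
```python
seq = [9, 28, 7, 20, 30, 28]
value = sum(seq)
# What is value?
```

Trace:
`seq = [9, 28, 7, 20, 30, 28]` → seq = [9, 28, 7, 20, 30, 28]
`value = sum(seq)` → value = 122
So value = 122

Answer: 122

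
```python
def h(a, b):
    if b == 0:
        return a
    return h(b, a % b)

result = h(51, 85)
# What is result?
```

h(51, 85) -> h(85, 51) -> h(51, 34) -> h(34, 17) -> h(17, 0) -> 17

Answer: 17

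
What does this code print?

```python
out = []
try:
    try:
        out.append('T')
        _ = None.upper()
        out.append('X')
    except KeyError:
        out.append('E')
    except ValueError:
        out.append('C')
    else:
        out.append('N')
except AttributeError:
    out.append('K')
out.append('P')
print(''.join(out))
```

Execution trace: 'T' (inner try body) → 'K' (outer except AttributeError) → 'P' (after the try/except). Output: TKP

Answer: TKP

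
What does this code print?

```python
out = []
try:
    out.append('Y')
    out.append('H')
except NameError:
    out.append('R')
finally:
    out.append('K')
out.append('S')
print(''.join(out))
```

Execution trace: 'Y' (try body) → 'H' (try body, no exception) → 'K' (finally) → 'S' (after the try/except). Output: YHKS

Answer: YHKS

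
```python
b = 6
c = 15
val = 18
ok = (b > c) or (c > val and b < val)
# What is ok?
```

Trace:
`b = 6` → b = 6
`c = 15` → c = 15
`val = 18` → val = 18
`ok = (b > c) or (c > val and b < val)` → ok = False
So ok = False

Answer: False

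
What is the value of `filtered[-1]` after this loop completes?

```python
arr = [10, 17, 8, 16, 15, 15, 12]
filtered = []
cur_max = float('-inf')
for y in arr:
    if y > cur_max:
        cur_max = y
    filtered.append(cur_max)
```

Running max ends at 17
`filtered` takes the values: [] → [10] → [10, 17] → [10, 17, 17] → [10, 17, 17, 17] → [10, 17, 17, 17, 17] → [10, 17, 17, 17, 17, 17] → [10, 17, 17, 17, 17, 17, 17]
So `filtered[-1]` = 17

Answer: 17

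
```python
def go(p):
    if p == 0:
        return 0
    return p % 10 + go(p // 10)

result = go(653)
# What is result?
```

Sum of digits of 653: 3 + 5 + 6 = 14

Answer: 14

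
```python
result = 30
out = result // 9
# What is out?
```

Trace:
`result = 30` → result = 30
`out = result // 9` → out = 3
So out = 3

Answer: 3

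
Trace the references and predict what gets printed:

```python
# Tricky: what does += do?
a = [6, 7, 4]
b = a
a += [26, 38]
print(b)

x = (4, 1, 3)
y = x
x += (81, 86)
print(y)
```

Key concept: += behavior differs for mutable vs immutable.
Step by step:
`a = [6, 7, 4]` → a = [6, 7, 4]
`b = a` → b = [6, 7, 4] (same object as a)
`a += [26, 38]` → a = [6, 7, 4, 26, 38] (same object as b); b = [6, 7, 4, 26, 38] (same object as a)
`print(b)` → prints [6, 7, 4, 26, 38]
`x = (4, 1, 3)` → x = (4, 1, 3)
`y = x` → y = (4, 1, 3)
`x += (81, 86)` → x = (4, 1, 3, 81, 86)
`print(y)` → prints (4, 1, 3)

Answer:
[6, 7, 4, 26, 38]
(4, 1, 3)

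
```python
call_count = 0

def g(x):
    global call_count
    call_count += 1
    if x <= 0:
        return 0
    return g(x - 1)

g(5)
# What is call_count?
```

Linear recursion stepping by 1: 6 calls from x=5 down to ≤0.

Answer: 6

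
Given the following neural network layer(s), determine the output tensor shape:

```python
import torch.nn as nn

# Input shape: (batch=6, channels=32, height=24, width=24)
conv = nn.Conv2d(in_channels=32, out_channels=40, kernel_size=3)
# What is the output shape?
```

Input: (6, 32, 24, 24) -> Output: (6, 40, 22, 22)

Answer: (6, 40, 22, 22)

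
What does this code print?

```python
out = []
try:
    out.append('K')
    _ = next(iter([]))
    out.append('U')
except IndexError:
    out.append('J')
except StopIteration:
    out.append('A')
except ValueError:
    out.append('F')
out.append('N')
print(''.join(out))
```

Execution trace: 'K' (try body) → 'A' (except StopIteration) → 'N' (after the try/except). Output: KAN

Answer: KAN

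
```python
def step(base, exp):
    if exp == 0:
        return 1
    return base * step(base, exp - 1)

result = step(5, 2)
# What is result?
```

step(5, 2) = 5 * 5 = 25

Answer: 25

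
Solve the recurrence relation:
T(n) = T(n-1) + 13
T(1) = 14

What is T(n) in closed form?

Unrolling: T(n) = T(1) + 13·(n-1) = 14 + 13(n-1) = 13n + 1.

Answer: T(n) = 13n + 1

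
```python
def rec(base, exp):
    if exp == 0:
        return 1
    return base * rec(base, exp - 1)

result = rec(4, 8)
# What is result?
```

rec(4, 8) = 4 * 4 * 4 * 4 * 4 * 4 * 4 * 4 = 65536

Answer: 65536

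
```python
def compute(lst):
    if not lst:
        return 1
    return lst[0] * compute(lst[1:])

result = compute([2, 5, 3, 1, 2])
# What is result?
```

Product over [2, 5, 3, 1, 2] = 2 * 5 * 3 * 1 * 2 = 60

Answer: 60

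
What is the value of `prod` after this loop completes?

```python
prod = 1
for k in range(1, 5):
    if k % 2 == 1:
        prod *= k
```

Product of odd numbers 1 to 4
`prod` takes the values: 1 → 3

Answer: 3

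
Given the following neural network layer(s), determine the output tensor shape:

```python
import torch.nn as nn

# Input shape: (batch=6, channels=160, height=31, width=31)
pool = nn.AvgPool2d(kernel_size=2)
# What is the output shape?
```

Input: (6, 160, 31, 31) -> Output: (6, 160, 15, 15)

Answer: (6, 160, 15, 15)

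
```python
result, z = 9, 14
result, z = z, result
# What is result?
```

Trace:
`result, z = 9, 14` → result = 9; z = 14
`result, z = z, result` → result = 14; z = 9
So result = 14

Answer: 14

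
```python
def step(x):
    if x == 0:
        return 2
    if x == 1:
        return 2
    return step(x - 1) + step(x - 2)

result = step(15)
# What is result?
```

Build up from base cases: step(0)=2, step(1)=2, step(2)=4, step(3)=6, step(4)=10, step(5)=16, step(6)=26, ..., step(15)=1974

Answer: 1974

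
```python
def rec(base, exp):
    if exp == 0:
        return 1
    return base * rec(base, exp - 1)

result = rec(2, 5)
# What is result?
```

rec(2, 5) = 2 * 2 * 2 * 2 * 2 = 32

Answer: 32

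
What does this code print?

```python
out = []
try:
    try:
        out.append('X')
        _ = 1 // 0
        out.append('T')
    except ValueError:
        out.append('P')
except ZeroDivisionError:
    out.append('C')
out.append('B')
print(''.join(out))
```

Execution trace: 'X' (try body) → 'C' (outer except ZeroDivisionError) → 'B' (after the try/except). Output: XCB

Answer: XCB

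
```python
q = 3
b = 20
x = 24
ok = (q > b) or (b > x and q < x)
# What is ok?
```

Trace:
`q = 3` → q = 3
`b = 20` → b = 20
`x = 24` → x = 24
`ok = (q > b) or (b > x and q < x)` → ok = False
So ok = False

Answer: False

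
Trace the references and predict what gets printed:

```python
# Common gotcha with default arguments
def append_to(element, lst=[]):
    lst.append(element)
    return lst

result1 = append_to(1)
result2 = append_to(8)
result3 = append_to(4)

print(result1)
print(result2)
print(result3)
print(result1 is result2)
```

Key concept: mutable default argument gotcha.
Step by step:
`result1 = append_to(1)` → result1 = [1]
`result2 = append_to(8)` → result1 = [1, 8] (same object as result2); result2 = [1, 8] (same object as result1)
`result3 = append_to(4)` → result1 = [1, 8, 4] (same object as result2, result3); result2 = [1, 8, 4] (same object as result1, result3); result3 = [1, 8, 4] (same object as result1, result2)
`print(result1)` → prints [1, 8, 4]
`print(result2)` → prints [1, 8, 4]
`print(result3)` → prints [1, 8, 4]
`print(result1 is result2)` → prints True

Answer:
[1, 8, 4]
[1, 8, 4]
[1, 8, 4]
True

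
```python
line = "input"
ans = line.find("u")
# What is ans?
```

Trace:
`line = "input"` → line = 'input'
`ans = line.find("u")` → ans = 3
So ans = 3

Answer: 3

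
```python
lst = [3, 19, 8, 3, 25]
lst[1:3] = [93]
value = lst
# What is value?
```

Trace:
`lst = [3, 19, 8, 3, 25]` → lst = [3, 19, 8, 3, 25]
`lst[1:3] = [93]` → lst = [3, 93, 3, 25]
`value = lst` → value = [3, 93, 3, 25]
So value = [3, 93, 3, 25]

Answer: [3, 93, 3, 25]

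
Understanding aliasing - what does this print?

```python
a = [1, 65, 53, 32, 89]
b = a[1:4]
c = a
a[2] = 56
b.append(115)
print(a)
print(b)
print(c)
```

Key concept: slice vs alias.
Step by step:
`a = [1, 65, 53, 32, 89]` → a = [1, 65, 53, 32, 89]
`b = a[1:4]` → b = [65, 53, 32]
`c = a` → c = [1, 65, 53, 32, 89] (same object as a)
`a[2] = 56` → a = [1, 65, 56, 32, 89] (same object as c); c = [1, 65, 56, 32, 89] (same object as a)
`b.append(115)` → b = [65, 53, 32, 115]
`print(a)` → prints [1, 65, 56, 32, 89]
`print(b)` → prints [65, 53, 32, 115]
`print(c)` → prints [1, 65, 56, 32, 89]

Answer:
[1, 65, 56, 32, 89]
[65, 53, 32, 115]
[1, 65, 56, 32, 89]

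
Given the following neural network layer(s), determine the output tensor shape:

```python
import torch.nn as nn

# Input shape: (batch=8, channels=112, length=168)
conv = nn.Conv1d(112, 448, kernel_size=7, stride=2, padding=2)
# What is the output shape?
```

Input: (8, 112, 168) -> Output: (8, 448, 83)

Answer: (8, 448, 83)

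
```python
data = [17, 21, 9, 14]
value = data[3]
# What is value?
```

Trace:
`data = [17, 21, 9, 14]` → data = [17, 21, 9, 14]
`value = data[3]` → value = 14
So value = 14

Answer: 14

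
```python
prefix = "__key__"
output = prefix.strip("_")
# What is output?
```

Trace:
`prefix = "__key__"` → prefix = '__key__'
`output = prefix.strip("_")` → output = 'key'
So output = 'key'

Answer: 'key'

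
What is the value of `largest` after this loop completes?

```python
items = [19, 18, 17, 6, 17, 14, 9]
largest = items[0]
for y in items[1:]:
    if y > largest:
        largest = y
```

Maximum of [19, 18, 17, 6, 17, 14, 9]
`largest` takes the values: 19

Answer: 19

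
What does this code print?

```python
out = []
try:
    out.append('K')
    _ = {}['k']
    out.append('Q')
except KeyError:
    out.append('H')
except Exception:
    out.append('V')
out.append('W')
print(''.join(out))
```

Execution trace: 'K' (try body) → 'H' (except KeyError) → 'W' (after the try/except). Output: KHW

Answer: KHW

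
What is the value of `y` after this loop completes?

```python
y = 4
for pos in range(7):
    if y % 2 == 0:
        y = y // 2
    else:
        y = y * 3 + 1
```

Collatz-style transformation from 4
`y` takes the values: 4 → 2 → 1 → 4 → 2 → 1 → 4 → 2

Answer: 2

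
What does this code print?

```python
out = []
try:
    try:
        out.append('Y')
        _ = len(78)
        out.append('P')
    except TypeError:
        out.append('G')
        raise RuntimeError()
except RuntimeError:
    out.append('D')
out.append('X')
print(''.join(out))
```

Execution trace: 'Y' (inner try body) → 'G' (inner except TypeError) → 'D' (outer except RuntimeError) → 'X' (after the try/except). Output: YGDX

Answer: YGDX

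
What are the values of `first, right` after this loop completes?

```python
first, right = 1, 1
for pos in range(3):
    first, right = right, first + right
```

Fibonacci: after 3 iterations
`first, right` takes the values: (1, 1) → (1, 2) → (2, 3) → (3, 5)

Answer: 3, 5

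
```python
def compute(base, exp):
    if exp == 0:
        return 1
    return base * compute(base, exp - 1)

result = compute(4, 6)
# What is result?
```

compute(4, 6) = 4 * 4 * 4 * 4 * 4 * 4 = 4096

Answer: 4096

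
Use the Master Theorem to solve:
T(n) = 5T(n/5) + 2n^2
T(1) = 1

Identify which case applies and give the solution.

a=5, b=5, f(n)=2n^2. log_5(5) = 1. Since c=2 > 1 and the regularity condition holds (5(n/5)^2 = (5/5^2)n^2 with 5/5^2 < 1), Case 3 applies: T(n) = Θ(f(n)) = O(n^2).

Answer: O(n^2) - Case 3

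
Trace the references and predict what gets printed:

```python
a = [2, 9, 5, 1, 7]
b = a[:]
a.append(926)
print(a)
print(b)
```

Key concept: slice [:] creates copy.
Step by step:
`a = [2, 9, 5, 1, 7]` → a = [2, 9, 5, 1, 7]
`b = a[:]` → b = [2, 9, 5, 1, 7]
`a.append(926)` → a = [2, 9, 5, 1, 7, 926]
`print(a)` → prints [2, 9, 5, 1, 7, 926]
`print(b)` → prints [2, 9, 5, 1, 7]

Answer:
[2, 9, 5, 1, 7, 926]
[2, 9, 5, 1, 7]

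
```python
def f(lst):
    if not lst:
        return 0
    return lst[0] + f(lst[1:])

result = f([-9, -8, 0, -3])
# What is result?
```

(-9) + (-8) + 0 + (-3) + 0 = -20

Answer: -20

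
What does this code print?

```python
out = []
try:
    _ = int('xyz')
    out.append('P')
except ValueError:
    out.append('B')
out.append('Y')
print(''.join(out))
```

Execution trace: 'B' (except ValueError) → 'Y' (after the try/except). Output: BY

Answer: BY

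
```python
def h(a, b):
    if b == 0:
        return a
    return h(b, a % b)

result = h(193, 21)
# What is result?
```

h(193, 21) -> h(21, 4) -> h(4, 1) -> h(1, 0) -> 1

Answer: 1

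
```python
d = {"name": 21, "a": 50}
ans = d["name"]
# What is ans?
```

Trace:
`d = {"name": 21, "a": 50}` → d = {'name': 21, 'a': 50}
`ans = d["name"]` → ans = 21
So ans = 21

Answer: 21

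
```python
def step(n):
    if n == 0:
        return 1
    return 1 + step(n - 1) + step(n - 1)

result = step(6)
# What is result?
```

step(n) = 1 + 2·step(n-1), step(0)=1. Closed form: (1+1)·2^6 - 1 = 127.

Answer: 127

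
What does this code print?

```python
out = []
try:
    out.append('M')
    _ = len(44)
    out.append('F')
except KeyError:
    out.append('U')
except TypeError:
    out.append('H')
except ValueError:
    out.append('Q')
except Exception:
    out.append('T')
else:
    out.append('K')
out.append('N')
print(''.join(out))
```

Execution trace: 'M' (try body) → 'H' (except TypeError) → 'N' (after the try/except). Output: MHN

Answer: MHN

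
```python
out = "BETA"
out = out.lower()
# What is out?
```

Trace:
`out = "BETA"` → out = 'BETA'
`out = out.lower()` → out = 'beta'
So out = 'beta'

Answer: 'beta'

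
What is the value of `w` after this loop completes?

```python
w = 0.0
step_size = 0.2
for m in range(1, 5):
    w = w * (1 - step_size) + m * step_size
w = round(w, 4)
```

Moving average with lr=0.2
`w` takes the values: 0.0 → 0.2 → 0.56 → 1.048 → 1.6384

Answer: 1.6384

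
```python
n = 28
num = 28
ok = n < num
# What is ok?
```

Trace:
`n = 28` → n = 28
`num = 28` → num = 28
`ok = n < num` → ok = False
So ok = False

Answer: False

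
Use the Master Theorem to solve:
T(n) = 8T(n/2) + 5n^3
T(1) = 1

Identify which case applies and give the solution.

a=8, b=2, f(n)=5n^3. log_2(8) = 3. Since c=3 = 3, Case 2 applies: T(n) = Θ(n^log_b(a) · log n) = O(n^3 log n).

Answer: O(n^3 log n) - Case 2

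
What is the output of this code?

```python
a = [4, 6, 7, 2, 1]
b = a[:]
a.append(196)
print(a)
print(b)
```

Key concept: slice [:] creates copy.
Step by step:
`a = [4, 6, 7, 2, 1]` → a = [4, 6, 7, 2, 1]
`b = a[:]` → b = [4, 6, 7, 2, 1]
`a.append(196)` → a = [4, 6, 7, 2, 1, 196]
`print(a)` → prints [4, 6, 7, 2, 1, 196]
`print(b)` → prints [4, 6, 7, 2, 1]

Answer:
[4, 6, 7, 2, 1, 196]
[4, 6, 7, 2, 1]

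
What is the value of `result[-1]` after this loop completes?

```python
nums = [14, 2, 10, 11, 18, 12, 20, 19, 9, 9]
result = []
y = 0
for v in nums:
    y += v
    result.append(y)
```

Cumulative sum ends at 124
`result` takes the values: [] → [14] → [14, 16] → [14, 16, 26] → [14, 16, 26, 37] → [14, 16, 26, 37, 55] → [14, 16, 26, 37, 55, 67] → [14, 16, 26, 37, 55, 67, 87] → [14, 16, 26, 37, 55, 67, 87, 106] → [14, 16, 26, 37, 55, 67, 87, 106, 115] → [14, 16, 26, 37, 55, 67, 87, 106, 115, 124]
So `result[-1]` = 124

Answer: 124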